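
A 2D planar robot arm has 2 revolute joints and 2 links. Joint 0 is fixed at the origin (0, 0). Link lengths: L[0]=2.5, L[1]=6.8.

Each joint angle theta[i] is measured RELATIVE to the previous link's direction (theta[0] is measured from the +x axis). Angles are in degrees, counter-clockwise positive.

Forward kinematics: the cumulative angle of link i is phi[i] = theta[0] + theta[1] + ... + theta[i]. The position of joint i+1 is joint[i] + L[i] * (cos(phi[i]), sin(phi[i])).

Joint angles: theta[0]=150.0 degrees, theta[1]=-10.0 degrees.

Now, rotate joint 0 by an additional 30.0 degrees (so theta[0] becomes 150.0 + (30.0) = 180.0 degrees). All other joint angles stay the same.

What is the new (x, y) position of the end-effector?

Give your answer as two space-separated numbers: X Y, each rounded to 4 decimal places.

joint[0] = (0.0000, 0.0000)  (base)
link 0: phi[0] = 180 = 180 deg
  cos(180 deg) = -1.0000, sin(180 deg) = 0.0000
  joint[1] = (0.0000, 0.0000) + 2.5 * (-1.0000, 0.0000) = (0.0000 + -2.5000, 0.0000 + 0.0000) = (-2.5000, 0.0000)
link 1: phi[1] = 180 + -10 = 170 deg
  cos(170 deg) = -0.9848, sin(170 deg) = 0.1736
  joint[2] = (-2.5000, 0.0000) + 6.8 * (-0.9848, 0.1736) = (-2.5000 + -6.6967, 0.0000 + 1.1808) = (-9.1967, 1.1808)
End effector: (-9.1967, 1.1808)

Answer: -9.1967 1.1808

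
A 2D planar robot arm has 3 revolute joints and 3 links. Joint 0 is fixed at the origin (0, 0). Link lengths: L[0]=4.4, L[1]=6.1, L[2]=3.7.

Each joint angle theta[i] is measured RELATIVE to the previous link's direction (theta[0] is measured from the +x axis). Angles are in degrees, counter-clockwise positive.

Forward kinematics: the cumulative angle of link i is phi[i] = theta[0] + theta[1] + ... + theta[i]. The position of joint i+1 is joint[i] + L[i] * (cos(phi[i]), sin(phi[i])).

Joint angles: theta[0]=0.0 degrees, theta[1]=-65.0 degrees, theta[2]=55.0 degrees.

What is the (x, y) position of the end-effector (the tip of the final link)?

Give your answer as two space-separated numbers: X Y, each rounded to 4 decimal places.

joint[0] = (0.0000, 0.0000)  (base)
link 0: phi[0] = 0 = 0 deg
  cos(0 deg) = 1.0000, sin(0 deg) = 0.0000
  joint[1] = (0.0000, 0.0000) + 4.4 * (1.0000, 0.0000) = (0.0000 + 4.4000, 0.0000 + 0.0000) = (4.4000, 0.0000)
link 1: phi[1] = 0 + -65 = -65 deg
  cos(-65 deg) = 0.4226, sin(-65 deg) = -0.9063
  joint[2] = (4.4000, 0.0000) + 6.1 * (0.4226, -0.9063) = (4.4000 + 2.5780, 0.0000 + -5.5285) = (6.9780, -5.5285)
link 2: phi[2] = 0 + -65 + 55 = -10 deg
  cos(-10 deg) = 0.9848, sin(-10 deg) = -0.1736
  joint[3] = (6.9780, -5.5285) + 3.7 * (0.9848, -0.1736) = (6.9780 + 3.6438, -5.5285 + -0.6425) = (10.6218, -6.1710)
End effector: (10.6218, -6.1710)

Answer: 10.6218 -6.1710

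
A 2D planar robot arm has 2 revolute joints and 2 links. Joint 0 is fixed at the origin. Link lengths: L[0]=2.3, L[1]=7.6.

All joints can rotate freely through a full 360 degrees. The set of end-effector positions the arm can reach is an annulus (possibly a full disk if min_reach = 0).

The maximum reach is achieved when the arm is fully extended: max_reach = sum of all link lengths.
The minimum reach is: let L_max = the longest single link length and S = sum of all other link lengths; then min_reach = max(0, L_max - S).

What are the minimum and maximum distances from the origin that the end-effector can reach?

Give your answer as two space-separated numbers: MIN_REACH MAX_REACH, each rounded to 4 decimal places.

Link lengths: [2.3, 7.6]
max_reach = 2.3 + 7.6 = 9.9
L_max = max([2.3, 7.6]) = 7.6
S (sum of others) = 9.9 - 7.6 = 2.3
min_reach = max(0, 7.6 - 2.3) = max(0, 5.3) = 5.3

Answer: 5.3000 9.9000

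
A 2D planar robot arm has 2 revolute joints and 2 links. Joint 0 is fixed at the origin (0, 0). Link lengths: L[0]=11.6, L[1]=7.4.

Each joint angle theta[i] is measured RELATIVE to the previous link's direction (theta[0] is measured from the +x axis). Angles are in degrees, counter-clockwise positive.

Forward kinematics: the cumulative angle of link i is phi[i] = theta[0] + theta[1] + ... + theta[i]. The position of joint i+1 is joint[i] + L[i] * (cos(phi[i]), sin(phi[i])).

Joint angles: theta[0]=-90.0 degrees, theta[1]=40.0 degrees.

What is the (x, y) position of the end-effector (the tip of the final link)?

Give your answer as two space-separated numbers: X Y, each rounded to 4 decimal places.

Answer: 4.7566 -17.2687

Derivation:
joint[0] = (0.0000, 0.0000)  (base)
link 0: phi[0] = -90 = -90 deg
  cos(-90 deg) = 0.0000, sin(-90 deg) = -1.0000
  joint[1] = (0.0000, 0.0000) + 11.6 * (0.0000, -1.0000) = (0.0000 + 0.0000, 0.0000 + -11.6000) = (0.0000, -11.6000)
link 1: phi[1] = -90 + 40 = -50 deg
  cos(-50 deg) = 0.6428, sin(-50 deg) = -0.7660
  joint[2] = (0.0000, -11.6000) + 7.4 * (0.6428, -0.7660) = (0.0000 + 4.7566, -11.6000 + -5.6687) = (4.7566, -17.2687)
End effector: (4.7566, -17.2687)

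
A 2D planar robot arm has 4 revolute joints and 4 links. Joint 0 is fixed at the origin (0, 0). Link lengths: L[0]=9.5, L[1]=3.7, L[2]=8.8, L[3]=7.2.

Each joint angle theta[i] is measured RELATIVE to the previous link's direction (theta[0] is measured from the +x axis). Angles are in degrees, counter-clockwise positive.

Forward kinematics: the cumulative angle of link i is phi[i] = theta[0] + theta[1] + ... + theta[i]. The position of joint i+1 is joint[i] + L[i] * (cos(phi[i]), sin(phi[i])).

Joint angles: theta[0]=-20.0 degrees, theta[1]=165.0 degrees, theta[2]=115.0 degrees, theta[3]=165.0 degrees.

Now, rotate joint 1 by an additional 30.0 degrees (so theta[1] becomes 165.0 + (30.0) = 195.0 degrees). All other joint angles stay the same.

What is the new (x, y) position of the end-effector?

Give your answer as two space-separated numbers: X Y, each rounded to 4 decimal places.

Answer: 7.6234 -4.0234

Derivation:
joint[0] = (0.0000, 0.0000)  (base)
link 0: phi[0] = -20 = -20 deg
  cos(-20 deg) = 0.9397, sin(-20 deg) = -0.3420
  joint[1] = (0.0000, 0.0000) + 9.5 * (0.9397, -0.3420) = (0.0000 + 8.9271, 0.0000 + -3.2492) = (8.9271, -3.2492)
link 1: phi[1] = -20 + 195 = 175 deg
  cos(175 deg) = -0.9962, sin(175 deg) = 0.0872
  joint[2] = (8.9271, -3.2492) + 3.7 * (-0.9962, 0.0872) = (8.9271 + -3.6859, -3.2492 + 0.3225) = (5.2412, -2.9267)
link 2: phi[2] = -20 + 195 + 115 = 290 deg
  cos(290 deg) = 0.3420, sin(290 deg) = -0.9397
  joint[3] = (5.2412, -2.9267) + 8.8 * (0.3420, -0.9397) = (5.2412 + 3.0098, -2.9267 + -8.2693) = (8.2509, -11.1960)
link 3: phi[3] = -20 + 195 + 115 + 165 = 455 deg
  cos(455 deg) = -0.0872, sin(455 deg) = 0.9962
  joint[4] = (8.2509, -11.1960) + 7.2 * (-0.0872, 0.9962) = (8.2509 + -0.6275, -11.1960 + 7.1726) = (7.6234, -4.0234)
End effector: (7.6234, -4.0234)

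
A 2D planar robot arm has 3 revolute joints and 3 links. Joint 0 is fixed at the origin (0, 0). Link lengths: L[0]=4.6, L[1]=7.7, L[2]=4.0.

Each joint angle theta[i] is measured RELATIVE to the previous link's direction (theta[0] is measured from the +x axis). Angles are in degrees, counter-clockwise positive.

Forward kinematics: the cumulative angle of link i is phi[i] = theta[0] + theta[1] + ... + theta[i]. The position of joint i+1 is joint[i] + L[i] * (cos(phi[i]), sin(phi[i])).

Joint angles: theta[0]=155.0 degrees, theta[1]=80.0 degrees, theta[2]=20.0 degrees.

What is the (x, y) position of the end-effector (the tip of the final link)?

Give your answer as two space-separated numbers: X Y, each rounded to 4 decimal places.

joint[0] = (0.0000, 0.0000)  (base)
link 0: phi[0] = 155 = 155 deg
  cos(155 deg) = -0.9063, sin(155 deg) = 0.4226
  joint[1] = (0.0000, 0.0000) + 4.6 * (-0.9063, 0.4226) = (0.0000 + -4.1690, 0.0000 + 1.9440) = (-4.1690, 1.9440)
link 1: phi[1] = 155 + 80 = 235 deg
  cos(235 deg) = -0.5736, sin(235 deg) = -0.8192
  joint[2] = (-4.1690, 1.9440) + 7.7 * (-0.5736, -0.8192) = (-4.1690 + -4.4165, 1.9440 + -6.3075) = (-8.5856, -4.3634)
link 2: phi[2] = 155 + 80 + 20 = 255 deg
  cos(255 deg) = -0.2588, sin(255 deg) = -0.9659
  joint[3] = (-8.5856, -4.3634) + 4 * (-0.2588, -0.9659) = (-8.5856 + -1.0353, -4.3634 + -3.8637) = (-9.6208, -8.2271)
End effector: (-9.6208, -8.2271)

Answer: -9.6208 -8.2271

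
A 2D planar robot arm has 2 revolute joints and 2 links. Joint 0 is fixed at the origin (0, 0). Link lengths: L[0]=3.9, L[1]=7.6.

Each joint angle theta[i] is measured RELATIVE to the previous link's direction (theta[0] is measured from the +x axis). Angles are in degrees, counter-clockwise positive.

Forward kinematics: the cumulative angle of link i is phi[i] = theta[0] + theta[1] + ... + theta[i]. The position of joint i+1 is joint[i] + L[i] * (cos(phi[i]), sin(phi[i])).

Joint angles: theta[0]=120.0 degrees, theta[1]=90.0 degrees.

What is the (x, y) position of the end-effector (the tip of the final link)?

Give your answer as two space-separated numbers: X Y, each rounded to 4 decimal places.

Answer: -8.5318 -0.4225

Derivation:
joint[0] = (0.0000, 0.0000)  (base)
link 0: phi[0] = 120 = 120 deg
  cos(120 deg) = -0.5000, sin(120 deg) = 0.8660
  joint[1] = (0.0000, 0.0000) + 3.9 * (-0.5000, 0.8660) = (0.0000 + -1.9500, 0.0000 + 3.3775) = (-1.9500, 3.3775)
link 1: phi[1] = 120 + 90 = 210 deg
  cos(210 deg) = -0.8660, sin(210 deg) = -0.5000
  joint[2] = (-1.9500, 3.3775) + 7.6 * (-0.8660, -0.5000) = (-1.9500 + -6.5818, 3.3775 + -3.8000) = (-8.5318, -0.4225)
End effector: (-8.5318, -0.4225)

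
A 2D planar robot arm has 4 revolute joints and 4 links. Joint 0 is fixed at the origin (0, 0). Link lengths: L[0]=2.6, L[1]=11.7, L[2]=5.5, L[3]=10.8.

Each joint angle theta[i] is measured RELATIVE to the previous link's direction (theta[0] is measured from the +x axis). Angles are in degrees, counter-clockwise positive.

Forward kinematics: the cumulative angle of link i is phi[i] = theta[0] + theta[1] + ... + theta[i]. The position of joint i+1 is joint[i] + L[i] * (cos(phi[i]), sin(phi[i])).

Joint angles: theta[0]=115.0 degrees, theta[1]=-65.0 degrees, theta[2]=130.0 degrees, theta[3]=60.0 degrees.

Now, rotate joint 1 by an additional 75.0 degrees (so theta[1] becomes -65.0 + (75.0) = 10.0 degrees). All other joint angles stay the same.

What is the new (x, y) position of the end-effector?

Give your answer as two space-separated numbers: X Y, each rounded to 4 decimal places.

Answer: -1.5964 -1.0089

Derivation:
joint[0] = (0.0000, 0.0000)  (base)
link 0: phi[0] = 115 = 115 deg
  cos(115 deg) = -0.4226, sin(115 deg) = 0.9063
  joint[1] = (0.0000, 0.0000) + 2.6 * (-0.4226, 0.9063) = (0.0000 + -1.0988, 0.0000 + 2.3564) = (-1.0988, 2.3564)
link 1: phi[1] = 115 + 10 = 125 deg
  cos(125 deg) = -0.5736, sin(125 deg) = 0.8192
  joint[2] = (-1.0988, 2.3564) + 11.7 * (-0.5736, 0.8192) = (-1.0988 + -6.7108, 2.3564 + 9.5841) = (-7.8097, 11.9405)
link 2: phi[2] = 115 + 10 + 130 = 255 deg
  cos(255 deg) = -0.2588, sin(255 deg) = -0.9659
  joint[3] = (-7.8097, 11.9405) + 5.5 * (-0.2588, -0.9659) = (-7.8097 + -1.4235, 11.9405 + -5.3126) = (-9.2332, 6.6279)
link 3: phi[3] = 115 + 10 + 130 + 60 = 315 deg
  cos(315 deg) = 0.7071, sin(315 deg) = -0.7071
  joint[4] = (-9.2332, 6.6279) + 10.8 * (0.7071, -0.7071) = (-9.2332 + 7.6368, 6.6279 + -7.6368) = (-1.5964, -1.0089)
End effector: (-1.5964, -1.0089)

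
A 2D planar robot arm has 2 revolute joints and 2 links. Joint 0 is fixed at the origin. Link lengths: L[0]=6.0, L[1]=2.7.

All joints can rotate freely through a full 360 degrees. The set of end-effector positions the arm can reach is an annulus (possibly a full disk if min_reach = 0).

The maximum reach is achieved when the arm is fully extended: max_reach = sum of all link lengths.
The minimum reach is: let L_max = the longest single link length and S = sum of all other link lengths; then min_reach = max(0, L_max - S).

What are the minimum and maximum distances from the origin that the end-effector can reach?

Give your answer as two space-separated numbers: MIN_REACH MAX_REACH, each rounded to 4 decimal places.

Link lengths: [6.0, 2.7]
max_reach = 6 + 2.7 = 8.7
L_max = max([6.0, 2.7]) = 6
S (sum of others) = 8.7 - 6 = 2.7
min_reach = max(0, 6 - 2.7) = max(0, 3.3) = 3.3

Answer: 3.3000 8.7000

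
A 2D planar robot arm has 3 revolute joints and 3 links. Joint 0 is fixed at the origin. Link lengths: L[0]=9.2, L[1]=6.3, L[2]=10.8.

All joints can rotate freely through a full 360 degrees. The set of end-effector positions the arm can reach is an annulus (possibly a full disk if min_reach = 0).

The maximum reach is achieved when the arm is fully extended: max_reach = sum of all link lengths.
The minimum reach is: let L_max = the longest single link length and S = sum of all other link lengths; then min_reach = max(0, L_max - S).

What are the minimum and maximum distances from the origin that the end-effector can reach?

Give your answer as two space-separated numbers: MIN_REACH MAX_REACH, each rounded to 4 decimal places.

Answer: 0.0000 26.3000

Derivation:
Link lengths: [9.2, 6.3, 10.8]
max_reach = 9.2 + 6.3 + 10.8 = 26.3
L_max = max([9.2, 6.3, 10.8]) = 10.8
S (sum of others) = 26.3 - 10.8 = 15.5
min_reach = max(0, 10.8 - 15.5) = max(0, -4.7) = 0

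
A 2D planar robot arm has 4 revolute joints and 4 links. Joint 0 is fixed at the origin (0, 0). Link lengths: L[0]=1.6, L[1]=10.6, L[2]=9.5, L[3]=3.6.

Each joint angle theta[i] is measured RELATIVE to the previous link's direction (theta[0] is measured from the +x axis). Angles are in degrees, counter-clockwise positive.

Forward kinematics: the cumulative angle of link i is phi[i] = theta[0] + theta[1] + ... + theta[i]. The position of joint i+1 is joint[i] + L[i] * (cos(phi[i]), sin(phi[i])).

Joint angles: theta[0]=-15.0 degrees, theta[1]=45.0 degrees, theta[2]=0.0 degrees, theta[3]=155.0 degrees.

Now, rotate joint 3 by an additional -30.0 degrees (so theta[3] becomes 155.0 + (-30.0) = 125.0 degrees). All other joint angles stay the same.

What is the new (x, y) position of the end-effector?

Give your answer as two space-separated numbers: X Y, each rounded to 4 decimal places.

joint[0] = (0.0000, 0.0000)  (base)
link 0: phi[0] = -15 = -15 deg
  cos(-15 deg) = 0.9659, sin(-15 deg) = -0.2588
  joint[1] = (0.0000, 0.0000) + 1.6 * (0.9659, -0.2588) = (0.0000 + 1.5455, 0.0000 + -0.4141) = (1.5455, -0.4141)
link 1: phi[1] = -15 + 45 = 30 deg
  cos(30 deg) = 0.8660, sin(30 deg) = 0.5000
  joint[2] = (1.5455, -0.4141) + 10.6 * (0.8660, 0.5000) = (1.5455 + 9.1799, -0.4141 + 5.3000) = (10.7254, 4.8859)
link 2: phi[2] = -15 + 45 + 0 = 30 deg
  cos(30 deg) = 0.8660, sin(30 deg) = 0.5000
  joint[3] = (10.7254, 4.8859) + 9.5 * (0.8660, 0.5000) = (10.7254 + 8.2272, 4.8859 + 4.7500) = (18.9526, 9.6359)
link 3: phi[3] = -15 + 45 + 0 + 125 = 155 deg
  cos(155 deg) = -0.9063, sin(155 deg) = 0.4226
  joint[4] = (18.9526, 9.6359) + 3.6 * (-0.9063, 0.4226) = (18.9526 + -3.2627, 9.6359 + 1.5214) = (15.6899, 11.1573)
End effector: (15.6899, 11.1573)

Answer: 15.6899 11.1573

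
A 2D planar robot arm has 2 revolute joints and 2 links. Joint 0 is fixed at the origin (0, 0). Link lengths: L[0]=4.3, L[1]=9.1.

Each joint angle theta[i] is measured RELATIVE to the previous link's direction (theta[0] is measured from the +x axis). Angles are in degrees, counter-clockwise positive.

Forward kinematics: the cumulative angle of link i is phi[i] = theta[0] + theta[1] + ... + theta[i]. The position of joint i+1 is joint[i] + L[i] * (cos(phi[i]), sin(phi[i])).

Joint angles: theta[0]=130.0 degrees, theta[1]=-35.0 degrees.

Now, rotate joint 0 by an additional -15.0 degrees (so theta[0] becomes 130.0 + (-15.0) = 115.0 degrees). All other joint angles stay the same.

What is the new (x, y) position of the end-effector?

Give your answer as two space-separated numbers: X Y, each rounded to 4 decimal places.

joint[0] = (0.0000, 0.0000)  (base)
link 0: phi[0] = 115 = 115 deg
  cos(115 deg) = -0.4226, sin(115 deg) = 0.9063
  joint[1] = (0.0000, 0.0000) + 4.3 * (-0.4226, 0.9063) = (0.0000 + -1.8173, 0.0000 + 3.8971) = (-1.8173, 3.8971)
link 1: phi[1] = 115 + -35 = 80 deg
  cos(80 deg) = 0.1736, sin(80 deg) = 0.9848
  joint[2] = (-1.8173, 3.8971) + 9.1 * (0.1736, 0.9848) = (-1.8173 + 1.5802, 3.8971 + 8.9618) = (-0.2371, 12.8589)
End effector: (-0.2371, 12.8589)

Answer: -0.2371 12.8589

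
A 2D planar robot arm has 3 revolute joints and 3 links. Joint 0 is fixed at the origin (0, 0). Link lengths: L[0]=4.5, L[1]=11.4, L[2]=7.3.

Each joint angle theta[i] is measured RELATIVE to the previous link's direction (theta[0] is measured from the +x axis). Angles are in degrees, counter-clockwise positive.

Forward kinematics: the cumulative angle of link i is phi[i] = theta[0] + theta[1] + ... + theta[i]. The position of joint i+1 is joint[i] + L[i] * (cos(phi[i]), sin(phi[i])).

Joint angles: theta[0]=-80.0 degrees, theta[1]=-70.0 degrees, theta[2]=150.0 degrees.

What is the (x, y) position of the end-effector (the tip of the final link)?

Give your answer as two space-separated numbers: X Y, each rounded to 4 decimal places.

joint[0] = (0.0000, 0.0000)  (base)
link 0: phi[0] = -80 = -80 deg
  cos(-80 deg) = 0.1736, sin(-80 deg) = -0.9848
  joint[1] = (0.0000, 0.0000) + 4.5 * (0.1736, -0.9848) = (0.0000 + 0.7814, 0.0000 + -4.4316) = (0.7814, -4.4316)
link 1: phi[1] = -80 + -70 = -150 deg
  cos(-150 deg) = -0.8660, sin(-150 deg) = -0.5000
  joint[2] = (0.7814, -4.4316) + 11.4 * (-0.8660, -0.5000) = (0.7814 + -9.8727, -4.4316 + -5.7000) = (-9.0913, -10.1316)
link 2: phi[2] = -80 + -70 + 150 = 0 deg
  cos(0 deg) = 1.0000, sin(0 deg) = 0.0000
  joint[3] = (-9.0913, -10.1316) + 7.3 * (1.0000, 0.0000) = (-9.0913 + 7.3000, -10.1316 + 0.0000) = (-1.7913, -10.1316)
End effector: (-1.7913, -10.1316)

Answer: -1.7913 -10.1316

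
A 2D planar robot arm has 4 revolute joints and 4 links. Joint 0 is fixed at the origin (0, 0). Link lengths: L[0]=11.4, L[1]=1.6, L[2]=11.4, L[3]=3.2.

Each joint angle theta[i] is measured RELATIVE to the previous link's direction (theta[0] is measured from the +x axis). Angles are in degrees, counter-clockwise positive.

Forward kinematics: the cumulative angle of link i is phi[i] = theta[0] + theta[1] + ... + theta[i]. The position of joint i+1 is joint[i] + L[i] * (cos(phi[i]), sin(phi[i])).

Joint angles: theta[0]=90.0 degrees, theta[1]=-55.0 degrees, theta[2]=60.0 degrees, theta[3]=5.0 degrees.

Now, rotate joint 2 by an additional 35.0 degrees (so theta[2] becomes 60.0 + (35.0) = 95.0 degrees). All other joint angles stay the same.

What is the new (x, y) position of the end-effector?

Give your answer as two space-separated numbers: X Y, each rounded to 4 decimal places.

joint[0] = (0.0000, 0.0000)  (base)
link 0: phi[0] = 90 = 90 deg
  cos(90 deg) = 0.0000, sin(90 deg) = 1.0000
  joint[1] = (0.0000, 0.0000) + 11.4 * (0.0000, 1.0000) = (0.0000 + 0.0000, 0.0000 + 11.4000) = (0.0000, 11.4000)
link 1: phi[1] = 90 + -55 = 35 deg
  cos(35 deg) = 0.8192, sin(35 deg) = 0.5736
  joint[2] = (0.0000, 11.4000) + 1.6 * (0.8192, 0.5736) = (0.0000 + 1.3106, 11.4000 + 0.9177) = (1.3106, 12.3177)
link 2: phi[2] = 90 + -55 + 95 = 130 deg
  cos(130 deg) = -0.6428, sin(130 deg) = 0.7660
  joint[3] = (1.3106, 12.3177) + 11.4 * (-0.6428, 0.7660) = (1.3106 + -7.3278, 12.3177 + 8.7329) = (-6.0171, 21.0506)
link 3: phi[3] = 90 + -55 + 95 + 5 = 135 deg
  cos(135 deg) = -0.7071, sin(135 deg) = 0.7071
  joint[4] = (-6.0171, 21.0506) + 3.2 * (-0.7071, 0.7071) = (-6.0171 + -2.2627, 21.0506 + 2.2627) = (-8.2799, 23.3134)
End effector: (-8.2799, 23.3134)

Answer: -8.2799 23.3134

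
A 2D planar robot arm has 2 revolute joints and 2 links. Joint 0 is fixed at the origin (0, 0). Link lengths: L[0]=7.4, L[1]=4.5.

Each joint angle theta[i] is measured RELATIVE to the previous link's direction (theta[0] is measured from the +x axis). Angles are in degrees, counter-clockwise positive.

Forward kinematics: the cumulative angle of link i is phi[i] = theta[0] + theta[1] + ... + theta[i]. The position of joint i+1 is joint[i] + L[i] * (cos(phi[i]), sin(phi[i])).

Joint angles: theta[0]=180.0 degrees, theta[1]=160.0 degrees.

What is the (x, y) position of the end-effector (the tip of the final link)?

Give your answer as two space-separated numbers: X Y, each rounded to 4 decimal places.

joint[0] = (0.0000, 0.0000)  (base)
link 0: phi[0] = 180 = 180 deg
  cos(180 deg) = -1.0000, sin(180 deg) = 0.0000
  joint[1] = (0.0000, 0.0000) + 7.4 * (-1.0000, 0.0000) = (0.0000 + -7.4000, 0.0000 + 0.0000) = (-7.4000, 0.0000)
link 1: phi[1] = 180 + 160 = 340 deg
  cos(340 deg) = 0.9397, sin(340 deg) = -0.3420
  joint[2] = (-7.4000, 0.0000) + 4.5 * (0.9397, -0.3420) = (-7.4000 + 4.2286, 0.0000 + -1.5391) = (-3.1714, -1.5391)
End effector: (-3.1714, -1.5391)

Answer: -3.1714 -1.5391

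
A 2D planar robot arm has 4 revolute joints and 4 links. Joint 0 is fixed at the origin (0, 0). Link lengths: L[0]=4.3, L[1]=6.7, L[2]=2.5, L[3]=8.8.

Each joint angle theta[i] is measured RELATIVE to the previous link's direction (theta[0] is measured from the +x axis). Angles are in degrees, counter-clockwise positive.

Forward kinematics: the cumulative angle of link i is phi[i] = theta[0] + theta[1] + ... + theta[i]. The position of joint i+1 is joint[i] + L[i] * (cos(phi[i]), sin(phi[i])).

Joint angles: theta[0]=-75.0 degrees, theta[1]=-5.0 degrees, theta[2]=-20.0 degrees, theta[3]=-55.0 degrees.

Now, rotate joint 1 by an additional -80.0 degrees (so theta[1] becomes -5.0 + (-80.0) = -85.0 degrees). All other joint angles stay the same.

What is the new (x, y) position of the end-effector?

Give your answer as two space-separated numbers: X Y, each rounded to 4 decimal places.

Answer: -12.7305 0.7635

Derivation:
joint[0] = (0.0000, 0.0000)  (base)
link 0: phi[0] = -75 = -75 deg
  cos(-75 deg) = 0.2588, sin(-75 deg) = -0.9659
  joint[1] = (0.0000, 0.0000) + 4.3 * (0.2588, -0.9659) = (0.0000 + 1.1129, 0.0000 + -4.1535) = (1.1129, -4.1535)
link 1: phi[1] = -75 + -85 = -160 deg
  cos(-160 deg) = -0.9397, sin(-160 deg) = -0.3420
  joint[2] = (1.1129, -4.1535) + 6.7 * (-0.9397, -0.3420) = (1.1129 + -6.2959, -4.1535 + -2.2915) = (-5.1830, -6.4450)
link 2: phi[2] = -75 + -85 + -20 = -180 deg
  cos(-180 deg) = -1.0000, sin(-180 deg) = -0.0000
  joint[3] = (-5.1830, -6.4450) + 2.5 * (-1.0000, -0.0000) = (-5.1830 + -2.5000, -6.4450 + -0.0000) = (-7.6830, -6.4450)
link 3: phi[3] = -75 + -85 + -20 + -55 = -235 deg
  cos(-235 deg) = -0.5736, sin(-235 deg) = 0.8192
  joint[4] = (-7.6830, -6.4450) + 8.8 * (-0.5736, 0.8192) = (-7.6830 + -5.0475, -6.4450 + 7.2085) = (-12.7305, 0.7635)
End effector: (-12.7305, 0.7635)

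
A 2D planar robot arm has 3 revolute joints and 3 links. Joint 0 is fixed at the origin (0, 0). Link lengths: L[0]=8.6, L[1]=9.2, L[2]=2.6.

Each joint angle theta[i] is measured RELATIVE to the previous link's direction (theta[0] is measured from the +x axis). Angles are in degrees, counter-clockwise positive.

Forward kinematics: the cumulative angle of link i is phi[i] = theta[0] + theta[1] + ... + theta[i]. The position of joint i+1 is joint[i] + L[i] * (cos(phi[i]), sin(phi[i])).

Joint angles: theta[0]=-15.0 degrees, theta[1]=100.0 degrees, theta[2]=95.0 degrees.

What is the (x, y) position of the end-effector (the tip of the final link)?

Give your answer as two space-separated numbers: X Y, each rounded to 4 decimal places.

Answer: 6.5088 6.9391

Derivation:
joint[0] = (0.0000, 0.0000)  (base)
link 0: phi[0] = -15 = -15 deg
  cos(-15 deg) = 0.9659, sin(-15 deg) = -0.2588
  joint[1] = (0.0000, 0.0000) + 8.6 * (0.9659, -0.2588) = (0.0000 + 8.3070, 0.0000 + -2.2258) = (8.3070, -2.2258)
link 1: phi[1] = -15 + 100 = 85 deg
  cos(85 deg) = 0.0872, sin(85 deg) = 0.9962
  joint[2] = (8.3070, -2.2258) + 9.2 * (0.0872, 0.9962) = (8.3070 + 0.8018, -2.2258 + 9.1650) = (9.1088, 6.9391)
link 2: phi[2] = -15 + 100 + 95 = 180 deg
  cos(180 deg) = -1.0000, sin(180 deg) = 0.0000
  joint[3] = (9.1088, 6.9391) + 2.6 * (-1.0000, 0.0000) = (9.1088 + -2.6000, 6.9391 + 0.0000) = (6.5088, 6.9391)
End effector: (6.5088, 6.9391)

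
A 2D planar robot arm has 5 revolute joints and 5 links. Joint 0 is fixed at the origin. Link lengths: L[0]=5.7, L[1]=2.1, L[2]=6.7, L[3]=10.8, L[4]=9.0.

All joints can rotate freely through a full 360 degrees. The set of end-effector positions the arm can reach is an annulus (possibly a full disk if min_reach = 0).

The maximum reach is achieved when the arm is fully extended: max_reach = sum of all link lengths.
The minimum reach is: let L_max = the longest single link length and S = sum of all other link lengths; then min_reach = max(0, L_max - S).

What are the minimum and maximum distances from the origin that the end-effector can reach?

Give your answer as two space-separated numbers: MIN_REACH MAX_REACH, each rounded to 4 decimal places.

Link lengths: [5.7, 2.1, 6.7, 10.8, 9.0]
max_reach = 5.7 + 2.1 + 6.7 + 10.8 + 9 = 34.3
L_max = max([5.7, 2.1, 6.7, 10.8, 9.0]) = 10.8
S (sum of others) = 34.3 - 10.8 = 23.5
min_reach = max(0, 10.8 - 23.5) = max(0, -12.7) = 0

Answer: 0.0000 34.3000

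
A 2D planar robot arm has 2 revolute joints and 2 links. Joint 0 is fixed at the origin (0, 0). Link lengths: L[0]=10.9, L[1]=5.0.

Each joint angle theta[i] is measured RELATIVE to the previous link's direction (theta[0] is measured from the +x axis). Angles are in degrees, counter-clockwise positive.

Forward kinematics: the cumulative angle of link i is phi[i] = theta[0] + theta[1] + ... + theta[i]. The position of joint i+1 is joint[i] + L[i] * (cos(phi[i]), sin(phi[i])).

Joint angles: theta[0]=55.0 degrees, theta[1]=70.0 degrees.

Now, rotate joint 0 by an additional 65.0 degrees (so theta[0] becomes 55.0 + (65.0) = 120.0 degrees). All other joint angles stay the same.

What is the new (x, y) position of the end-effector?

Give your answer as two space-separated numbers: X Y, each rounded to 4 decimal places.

joint[0] = (0.0000, 0.0000)  (base)
link 0: phi[0] = 120 = 120 deg
  cos(120 deg) = -0.5000, sin(120 deg) = 0.8660
  joint[1] = (0.0000, 0.0000) + 10.9 * (-0.5000, 0.8660) = (0.0000 + -5.4500, 0.0000 + 9.4397) = (-5.4500, 9.4397)
link 1: phi[1] = 120 + 70 = 190 deg
  cos(190 deg) = -0.9848, sin(190 deg) = -0.1736
  joint[2] = (-5.4500, 9.4397) + 5 * (-0.9848, -0.1736) = (-5.4500 + -4.9240, 9.4397 + -0.8682) = (-10.3740, 8.5714)
End effector: (-10.3740, 8.5714)

Answer: -10.3740 8.5714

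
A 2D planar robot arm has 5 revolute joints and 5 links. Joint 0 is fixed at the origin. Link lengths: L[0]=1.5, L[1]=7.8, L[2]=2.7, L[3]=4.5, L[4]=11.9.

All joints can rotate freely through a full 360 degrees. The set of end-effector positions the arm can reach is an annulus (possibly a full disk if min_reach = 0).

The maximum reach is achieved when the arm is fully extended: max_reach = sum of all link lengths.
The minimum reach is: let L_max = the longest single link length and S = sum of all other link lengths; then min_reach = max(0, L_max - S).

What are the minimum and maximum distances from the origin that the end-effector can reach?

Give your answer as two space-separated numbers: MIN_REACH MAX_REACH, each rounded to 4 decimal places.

Answer: 0.0000 28.4000

Derivation:
Link lengths: [1.5, 7.8, 2.7, 4.5, 11.9]
max_reach = 1.5 + 7.8 + 2.7 + 4.5 + 11.9 = 28.4
L_max = max([1.5, 7.8, 2.7, 4.5, 11.9]) = 11.9
S (sum of others) = 28.4 - 11.9 = 16.5
min_reach = max(0, 11.9 - 16.5) = max(0, -4.6) = 0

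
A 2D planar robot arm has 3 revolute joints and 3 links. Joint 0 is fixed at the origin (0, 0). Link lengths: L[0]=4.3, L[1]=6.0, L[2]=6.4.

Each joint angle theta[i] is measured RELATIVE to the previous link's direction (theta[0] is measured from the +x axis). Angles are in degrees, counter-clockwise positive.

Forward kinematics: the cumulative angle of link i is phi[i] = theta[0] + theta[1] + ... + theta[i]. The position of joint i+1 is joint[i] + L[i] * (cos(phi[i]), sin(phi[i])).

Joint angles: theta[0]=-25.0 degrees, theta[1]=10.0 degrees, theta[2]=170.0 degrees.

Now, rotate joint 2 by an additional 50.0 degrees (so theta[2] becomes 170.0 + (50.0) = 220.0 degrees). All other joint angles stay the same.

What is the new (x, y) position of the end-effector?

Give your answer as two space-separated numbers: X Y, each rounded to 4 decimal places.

joint[0] = (0.0000, 0.0000)  (base)
link 0: phi[0] = -25 = -25 deg
  cos(-25 deg) = 0.9063, sin(-25 deg) = -0.4226
  joint[1] = (0.0000, 0.0000) + 4.3 * (0.9063, -0.4226) = (0.0000 + 3.8971, 0.0000 + -1.8173) = (3.8971, -1.8173)
link 1: phi[1] = -25 + 10 = -15 deg
  cos(-15 deg) = 0.9659, sin(-15 deg) = -0.2588
  joint[2] = (3.8971, -1.8173) + 6 * (0.9659, -0.2588) = (3.8971 + 5.7956, -1.8173 + -1.5529) = (9.6927, -3.3702)
link 2: phi[2] = -25 + 10 + 220 = 205 deg
  cos(205 deg) = -0.9063, sin(205 deg) = -0.4226
  joint[3] = (9.6927, -3.3702) + 6.4 * (-0.9063, -0.4226) = (9.6927 + -5.8004, -3.3702 + -2.7048) = (3.8923, -6.0749)
End effector: (3.8923, -6.0749)

Answer: 3.8923 -6.0749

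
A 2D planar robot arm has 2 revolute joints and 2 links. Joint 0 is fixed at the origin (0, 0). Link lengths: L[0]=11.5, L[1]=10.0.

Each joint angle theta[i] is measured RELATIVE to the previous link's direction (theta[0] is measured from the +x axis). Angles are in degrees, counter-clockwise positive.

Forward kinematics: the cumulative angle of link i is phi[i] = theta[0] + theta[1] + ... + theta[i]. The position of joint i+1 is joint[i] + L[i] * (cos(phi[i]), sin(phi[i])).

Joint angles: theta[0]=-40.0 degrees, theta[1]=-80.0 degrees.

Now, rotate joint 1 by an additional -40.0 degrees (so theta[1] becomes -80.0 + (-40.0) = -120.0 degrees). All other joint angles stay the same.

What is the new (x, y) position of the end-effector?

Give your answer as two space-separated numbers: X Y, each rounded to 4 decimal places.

Answer: -0.5874 -10.8123

Derivation:
joint[0] = (0.0000, 0.0000)  (base)
link 0: phi[0] = -40 = -40 deg
  cos(-40 deg) = 0.7660, sin(-40 deg) = -0.6428
  joint[1] = (0.0000, 0.0000) + 11.5 * (0.7660, -0.6428) = (0.0000 + 8.8095, 0.0000 + -7.3921) = (8.8095, -7.3921)
link 1: phi[1] = -40 + -120 = -160 deg
  cos(-160 deg) = -0.9397, sin(-160 deg) = -0.3420
  joint[2] = (8.8095, -7.3921) + 10 * (-0.9397, -0.3420) = (8.8095 + -9.3969, -7.3921 + -3.4202) = (-0.5874, -10.8123)
End effector: (-0.5874, -10.8123)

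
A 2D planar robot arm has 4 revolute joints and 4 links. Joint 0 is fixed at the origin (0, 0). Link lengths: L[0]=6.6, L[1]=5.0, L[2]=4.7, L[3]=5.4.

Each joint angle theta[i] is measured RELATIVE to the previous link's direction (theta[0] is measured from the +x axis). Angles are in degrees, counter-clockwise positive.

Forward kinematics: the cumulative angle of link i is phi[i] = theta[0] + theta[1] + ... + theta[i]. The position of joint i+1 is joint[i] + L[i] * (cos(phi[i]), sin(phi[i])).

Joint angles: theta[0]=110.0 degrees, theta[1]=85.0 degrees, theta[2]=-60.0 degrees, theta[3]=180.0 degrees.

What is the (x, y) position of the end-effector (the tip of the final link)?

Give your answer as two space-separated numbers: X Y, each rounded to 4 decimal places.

Answer: -6.5920 4.4129

Derivation:
joint[0] = (0.0000, 0.0000)  (base)
link 0: phi[0] = 110 = 110 deg
  cos(110 deg) = -0.3420, sin(110 deg) = 0.9397
  joint[1] = (0.0000, 0.0000) + 6.6 * (-0.3420, 0.9397) = (0.0000 + -2.2573, 0.0000 + 6.2020) = (-2.2573, 6.2020)
link 1: phi[1] = 110 + 85 = 195 deg
  cos(195 deg) = -0.9659, sin(195 deg) = -0.2588
  joint[2] = (-2.2573, 6.2020) + 5 * (-0.9659, -0.2588) = (-2.2573 + -4.8296, 6.2020 + -1.2941) = (-7.0870, 4.9079)
link 2: phi[2] = 110 + 85 + -60 = 135 deg
  cos(135 deg) = -0.7071, sin(135 deg) = 0.7071
  joint[3] = (-7.0870, 4.9079) + 4.7 * (-0.7071, 0.7071) = (-7.0870 + -3.3234, 4.9079 + 3.3234) = (-10.4104, 8.2313)
link 3: phi[3] = 110 + 85 + -60 + 180 = 315 deg
  cos(315 deg) = 0.7071, sin(315 deg) = -0.7071
  joint[4] = (-10.4104, 8.2313) + 5.4 * (0.7071, -0.7071) = (-10.4104 + 3.8184, 8.2313 + -3.8184) = (-6.5920, 4.4129)
End effector: (-6.5920, 4.4129)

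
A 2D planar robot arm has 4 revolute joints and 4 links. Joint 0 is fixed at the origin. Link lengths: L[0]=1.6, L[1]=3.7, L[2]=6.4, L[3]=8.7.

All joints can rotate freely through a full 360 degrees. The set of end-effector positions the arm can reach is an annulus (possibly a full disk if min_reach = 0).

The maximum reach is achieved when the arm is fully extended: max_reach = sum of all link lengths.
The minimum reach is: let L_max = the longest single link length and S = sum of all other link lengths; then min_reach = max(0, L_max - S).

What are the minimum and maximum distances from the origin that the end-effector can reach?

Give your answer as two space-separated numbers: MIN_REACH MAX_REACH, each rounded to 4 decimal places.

Link lengths: [1.6, 3.7, 6.4, 8.7]
max_reach = 1.6 + 3.7 + 6.4 + 8.7 = 20.4
L_max = max([1.6, 3.7, 6.4, 8.7]) = 8.7
S (sum of others) = 20.4 - 8.7 = 11.7
min_reach = max(0, 8.7 - 11.7) = max(0, -3) = 0

Answer: 0.0000 20.4000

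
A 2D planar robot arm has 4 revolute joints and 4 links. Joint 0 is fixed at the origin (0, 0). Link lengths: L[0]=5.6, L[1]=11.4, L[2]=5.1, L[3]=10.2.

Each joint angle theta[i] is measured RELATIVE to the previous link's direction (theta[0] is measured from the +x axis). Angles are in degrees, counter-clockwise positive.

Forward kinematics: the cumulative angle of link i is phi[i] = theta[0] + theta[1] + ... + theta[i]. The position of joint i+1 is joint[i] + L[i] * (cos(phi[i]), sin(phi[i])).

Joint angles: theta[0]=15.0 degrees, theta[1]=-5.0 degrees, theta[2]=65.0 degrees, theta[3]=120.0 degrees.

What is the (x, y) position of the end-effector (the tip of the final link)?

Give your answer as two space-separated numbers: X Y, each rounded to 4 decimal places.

joint[0] = (0.0000, 0.0000)  (base)
link 0: phi[0] = 15 = 15 deg
  cos(15 deg) = 0.9659, sin(15 deg) = 0.2588
  joint[1] = (0.0000, 0.0000) + 5.6 * (0.9659, 0.2588) = (0.0000 + 5.4092, 0.0000 + 1.4494) = (5.4092, 1.4494)
link 1: phi[1] = 15 + -5 = 10 deg
  cos(10 deg) = 0.9848, sin(10 deg) = 0.1736
  joint[2] = (5.4092, 1.4494) + 11.4 * (0.9848, 0.1736) = (5.4092 + 11.2268, 1.4494 + 1.9796) = (16.6360, 3.4290)
link 2: phi[2] = 15 + -5 + 65 = 75 deg
  cos(75 deg) = 0.2588, sin(75 deg) = 0.9659
  joint[3] = (16.6360, 3.4290) + 5.1 * (0.2588, 0.9659) = (16.6360 + 1.3200, 3.4290 + 4.9262) = (17.9560, 8.3552)
link 3: phi[3] = 15 + -5 + 65 + 120 = 195 deg
  cos(195 deg) = -0.9659, sin(195 deg) = -0.2588
  joint[4] = (17.9560, 8.3552) + 10.2 * (-0.9659, -0.2588) = (17.9560 + -9.8524, 8.3552 + -2.6400) = (8.1035, 5.7152)
End effector: (8.1035, 5.7152)

Answer: 8.1035 5.7152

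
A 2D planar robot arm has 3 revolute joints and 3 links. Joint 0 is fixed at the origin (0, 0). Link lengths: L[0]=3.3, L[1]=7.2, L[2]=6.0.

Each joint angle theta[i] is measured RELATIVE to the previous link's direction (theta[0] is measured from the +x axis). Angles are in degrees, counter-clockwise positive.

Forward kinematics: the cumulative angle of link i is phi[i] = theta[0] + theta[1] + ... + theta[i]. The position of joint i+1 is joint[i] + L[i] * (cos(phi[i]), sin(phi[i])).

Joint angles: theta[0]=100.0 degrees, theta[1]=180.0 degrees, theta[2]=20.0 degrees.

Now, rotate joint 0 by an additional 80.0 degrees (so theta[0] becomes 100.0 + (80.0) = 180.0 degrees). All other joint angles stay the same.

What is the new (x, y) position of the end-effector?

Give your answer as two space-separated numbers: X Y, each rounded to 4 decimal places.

joint[0] = (0.0000, 0.0000)  (base)
link 0: phi[0] = 180 = 180 deg
  cos(180 deg) = -1.0000, sin(180 deg) = 0.0000
  joint[1] = (0.0000, 0.0000) + 3.3 * (-1.0000, 0.0000) = (0.0000 + -3.3000, 0.0000 + 0.0000) = (-3.3000, 0.0000)
link 1: phi[1] = 180 + 180 = 360 deg
  cos(360 deg) = 1.0000, sin(360 deg) = -0.0000
  joint[2] = (-3.3000, 0.0000) + 7.2 * (1.0000, -0.0000) = (-3.3000 + 7.2000, 0.0000 + -0.0000) = (3.9000, -0.0000)
link 2: phi[2] = 180 + 180 + 20 = 380 deg
  cos(380 deg) = 0.9397, sin(380 deg) = 0.3420
  joint[3] = (3.9000, -0.0000) + 6 * (0.9397, 0.3420) = (3.9000 + 5.6382, -0.0000 + 2.0521) = (9.5382, 2.0521)
End effector: (9.5382, 2.0521)

Answer: 9.5382 2.0521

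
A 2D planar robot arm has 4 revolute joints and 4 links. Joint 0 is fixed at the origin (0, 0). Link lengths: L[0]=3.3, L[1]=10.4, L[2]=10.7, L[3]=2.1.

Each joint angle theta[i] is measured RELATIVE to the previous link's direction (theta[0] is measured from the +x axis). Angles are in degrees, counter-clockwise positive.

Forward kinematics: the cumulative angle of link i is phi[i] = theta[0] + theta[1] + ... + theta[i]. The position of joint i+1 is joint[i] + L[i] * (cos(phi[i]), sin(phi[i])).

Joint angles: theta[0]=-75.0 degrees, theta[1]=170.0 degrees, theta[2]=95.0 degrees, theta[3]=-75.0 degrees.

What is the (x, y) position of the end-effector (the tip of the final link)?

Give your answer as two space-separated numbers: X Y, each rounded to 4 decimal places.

joint[0] = (0.0000, 0.0000)  (base)
link 0: phi[0] = -75 = -75 deg
  cos(-75 deg) = 0.2588, sin(-75 deg) = -0.9659
  joint[1] = (0.0000, 0.0000) + 3.3 * (0.2588, -0.9659) = (0.0000 + 0.8541, 0.0000 + -3.1876) = (0.8541, -3.1876)
link 1: phi[1] = -75 + 170 = 95 deg
  cos(95 deg) = -0.0872, sin(95 deg) = 0.9962
  joint[2] = (0.8541, -3.1876) + 10.4 * (-0.0872, 0.9962) = (0.8541 + -0.9064, -3.1876 + 10.3604) = (-0.0523, 7.1729)
link 2: phi[2] = -75 + 170 + 95 = 190 deg
  cos(190 deg) = -0.9848, sin(190 deg) = -0.1736
  joint[3] = (-0.0523, 7.1729) + 10.7 * (-0.9848, -0.1736) = (-0.0523 + -10.5374, 7.1729 + -1.8580) = (-10.5898, 5.3148)
link 3: phi[3] = -75 + 170 + 95 + -75 = 115 deg
  cos(115 deg) = -0.4226, sin(115 deg) = 0.9063
  joint[4] = (-10.5898, 5.3148) + 2.1 * (-0.4226, 0.9063) = (-10.5898 + -0.8875, 5.3148 + 1.9032) = (-11.4773, 7.2181)
End effector: (-11.4773, 7.2181)

Answer: -11.4773 7.2181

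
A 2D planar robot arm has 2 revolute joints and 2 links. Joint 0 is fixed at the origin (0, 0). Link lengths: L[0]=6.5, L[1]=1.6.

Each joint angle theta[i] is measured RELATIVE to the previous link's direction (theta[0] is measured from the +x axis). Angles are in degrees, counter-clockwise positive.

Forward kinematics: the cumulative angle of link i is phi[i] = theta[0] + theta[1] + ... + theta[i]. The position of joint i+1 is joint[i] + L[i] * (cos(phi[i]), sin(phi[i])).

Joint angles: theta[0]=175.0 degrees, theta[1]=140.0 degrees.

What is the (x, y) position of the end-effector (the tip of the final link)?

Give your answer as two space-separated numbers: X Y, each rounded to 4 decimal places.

joint[0] = (0.0000, 0.0000)  (base)
link 0: phi[0] = 175 = 175 deg
  cos(175 deg) = -0.9962, sin(175 deg) = 0.0872
  joint[1] = (0.0000, 0.0000) + 6.5 * (-0.9962, 0.0872) = (0.0000 + -6.4753, 0.0000 + 0.5665) = (-6.4753, 0.5665)
link 1: phi[1] = 175 + 140 = 315 deg
  cos(315 deg) = 0.7071, sin(315 deg) = -0.7071
  joint[2] = (-6.4753, 0.5665) + 1.6 * (0.7071, -0.7071) = (-6.4753 + 1.1314, 0.5665 + -1.1314) = (-5.3439, -0.5649)
End effector: (-5.3439, -0.5649)

Answer: -5.3439 -0.5649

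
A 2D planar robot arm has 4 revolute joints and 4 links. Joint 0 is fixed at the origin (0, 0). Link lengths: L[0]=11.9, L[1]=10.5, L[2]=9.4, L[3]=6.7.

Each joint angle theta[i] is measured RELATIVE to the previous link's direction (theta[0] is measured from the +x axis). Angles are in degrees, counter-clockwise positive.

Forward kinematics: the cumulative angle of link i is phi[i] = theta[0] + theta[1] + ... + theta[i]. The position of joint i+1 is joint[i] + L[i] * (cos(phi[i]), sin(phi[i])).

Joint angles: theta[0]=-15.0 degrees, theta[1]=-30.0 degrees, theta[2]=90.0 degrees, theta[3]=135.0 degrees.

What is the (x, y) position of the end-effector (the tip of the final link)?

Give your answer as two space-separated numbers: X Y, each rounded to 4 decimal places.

Answer: 18.8659 -3.8578

Derivation:
joint[0] = (0.0000, 0.0000)  (base)
link 0: phi[0] = -15 = -15 deg
  cos(-15 deg) = 0.9659, sin(-15 deg) = -0.2588
  joint[1] = (0.0000, 0.0000) + 11.9 * (0.9659, -0.2588) = (0.0000 + 11.4945, 0.0000 + -3.0799) = (11.4945, -3.0799)
link 1: phi[1] = -15 + -30 = -45 deg
  cos(-45 deg) = 0.7071, sin(-45 deg) = -0.7071
  joint[2] = (11.4945, -3.0799) + 10.5 * (0.7071, -0.7071) = (11.4945 + 7.4246, -3.0799 + -7.4246) = (18.9191, -10.5046)
link 2: phi[2] = -15 + -30 + 90 = 45 deg
  cos(45 deg) = 0.7071, sin(45 deg) = 0.7071
  joint[3] = (18.9191, -10.5046) + 9.4 * (0.7071, 0.7071) = (18.9191 + 6.6468, -10.5046 + 6.6468) = (25.5659, -3.8578)
link 3: phi[3] = -15 + -30 + 90 + 135 = 180 deg
  cos(180 deg) = -1.0000, sin(180 deg) = 0.0000
  joint[4] = (25.5659, -3.8578) + 6.7 * (-1.0000, 0.0000) = (25.5659 + -6.7000, -3.8578 + 0.0000) = (18.8659, -3.8578)
End effector: (18.8659, -3.8578)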